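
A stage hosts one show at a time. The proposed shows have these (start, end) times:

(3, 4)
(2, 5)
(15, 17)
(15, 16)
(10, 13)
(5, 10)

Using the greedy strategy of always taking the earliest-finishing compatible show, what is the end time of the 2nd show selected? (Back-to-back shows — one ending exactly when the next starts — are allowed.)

10

Order by finish time; keep every interval that doesn't clash with the previous kept one.
Sorted by end: (3,4)  (2,5)  (5,10)  (10,13)  (15,16)  (15,17)
take (3,4); take (5,10); take (10,13); take (15,16).
Selected: (3,4) (5,10) (10,13) (15,16)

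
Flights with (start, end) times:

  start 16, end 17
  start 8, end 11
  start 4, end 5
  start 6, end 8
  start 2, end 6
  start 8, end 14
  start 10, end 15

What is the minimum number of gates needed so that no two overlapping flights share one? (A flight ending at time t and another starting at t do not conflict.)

3

Events (time:±→running): 2:+→1 4:+→2 5:-→1 6:-→0 6:+→1 8:-→0 8:+→1 8:+→2 10:+→3 … peak 3.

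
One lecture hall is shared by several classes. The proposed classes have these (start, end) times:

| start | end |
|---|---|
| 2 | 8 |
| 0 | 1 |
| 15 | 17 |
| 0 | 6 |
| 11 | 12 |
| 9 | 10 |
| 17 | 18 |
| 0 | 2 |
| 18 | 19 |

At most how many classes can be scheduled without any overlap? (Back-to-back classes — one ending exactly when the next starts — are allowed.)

Sorted by end: (0,1)  (0,2)  (0,6)  (2,8)  (9,10)  (11,12)  (15,17)  (17,18)  (18,19)
take (0,1); take (2,8); take (9,10); take (11,12); take (15,17); take (17,18); take (18,19).
Selected 7 classes.

7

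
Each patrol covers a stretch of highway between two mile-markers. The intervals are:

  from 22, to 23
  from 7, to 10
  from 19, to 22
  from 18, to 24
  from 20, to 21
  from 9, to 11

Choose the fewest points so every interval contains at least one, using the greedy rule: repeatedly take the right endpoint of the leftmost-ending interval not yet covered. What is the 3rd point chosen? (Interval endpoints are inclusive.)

23

Sort by right endpoint; whenever an interval is uncovered, place a point at its right end.
By right end: [7,10]  [9,11]  [20,21]  [19,22]  [22,23]  [18,24]
[7,10] uncovered → point at 10; [20,21] uncovered → point at 21; [22,23] uncovered → point at 23.
Points: 10, 21, 23 (3 total).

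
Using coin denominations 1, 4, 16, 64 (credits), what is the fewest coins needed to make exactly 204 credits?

Use the largest denomination that fits, subtract, and repeat.
204 − 3×64→12 − 3×4→0
Total coins = 3 + 3 = 6

6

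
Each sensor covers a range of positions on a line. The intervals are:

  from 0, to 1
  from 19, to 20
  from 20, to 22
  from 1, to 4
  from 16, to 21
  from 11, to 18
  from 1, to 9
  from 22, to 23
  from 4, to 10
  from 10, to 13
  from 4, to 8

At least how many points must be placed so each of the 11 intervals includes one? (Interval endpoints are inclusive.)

Sort by right endpoint; whenever an interval is uncovered, place a point at its right end.
Sorted: [0,1] [1,4] [4,8] [1,9] [4,10] [10,13] [11,18] [19,20] [16,21] [20,22] [22,23]
{[0,1],[1,4]} hit by 1; {[4,8],[1,9],[4,10]} hit by 8; {[10,13],[11,18]} hit by 13; {[19,20],[16,21],[20,22]} hit by 20; {[22,23]} hit by 23.
Points: 1, 8, 13, 20, 23 (5 total).

5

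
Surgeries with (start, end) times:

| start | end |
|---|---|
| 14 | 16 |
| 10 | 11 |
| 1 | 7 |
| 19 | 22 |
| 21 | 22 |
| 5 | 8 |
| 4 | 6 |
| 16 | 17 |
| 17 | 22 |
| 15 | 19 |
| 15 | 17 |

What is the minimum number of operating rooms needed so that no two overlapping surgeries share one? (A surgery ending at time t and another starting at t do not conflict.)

Count concurrent intervals with a sweep; the peak is the room count.
starts: [1, 4, 5, 10, 14, 15, 15, 16, 17, 19, 21]
ends:   [6, 7, 8, 11, 16, 17, 17, 19, 22, 22, 22]
s1→1 s4→2 s5→3  — peak 3.

3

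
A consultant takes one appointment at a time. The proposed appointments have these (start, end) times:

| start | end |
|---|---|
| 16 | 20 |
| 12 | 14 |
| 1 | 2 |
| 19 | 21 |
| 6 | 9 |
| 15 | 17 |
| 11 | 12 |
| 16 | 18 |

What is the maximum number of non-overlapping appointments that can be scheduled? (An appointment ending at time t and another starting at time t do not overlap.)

Greedy by earliest finish: after sorting by end time, pick each interval compatible with the last pick.
By end time: (1,2), (6,9), (11,12), (12,14), (15,17), (16,18), (16,20), (19,21).
Pick (1,2); next start ≥ 2 → (6,9); next start ≥ 9 → (11,12); next start ≥ 12 → (12,14); next start ≥ 14 → (15,17); next start ≥ 17 → (19,21).
Selected 6 appointments.

6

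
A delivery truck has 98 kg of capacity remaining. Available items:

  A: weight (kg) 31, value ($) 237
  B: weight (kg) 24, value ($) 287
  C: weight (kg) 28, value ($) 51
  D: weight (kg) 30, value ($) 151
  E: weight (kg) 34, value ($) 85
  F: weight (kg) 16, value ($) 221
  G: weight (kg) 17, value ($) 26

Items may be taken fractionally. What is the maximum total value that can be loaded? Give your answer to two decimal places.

880.90

Sort by value per unit weight and fill in that order.
Ratios (sorted): F 13.81, B 11.96, A 7.65, D 5.03, E 2.50, C 1.82, G 1.53
take F (16 @ 221); take B (24 @ 287); take A (31 @ 237); take 27/30 of D → 135.90. Capacity used 98/98.
Total value = 880.90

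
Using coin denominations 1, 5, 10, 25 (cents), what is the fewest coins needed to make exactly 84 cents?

8

Greedy: take as many of the largest coin as possible, then repeat with the remainder.
84 − 3×25→9 − 1×5→4 − 4×1→0
Total coins = 3 + 1 + 4 = 8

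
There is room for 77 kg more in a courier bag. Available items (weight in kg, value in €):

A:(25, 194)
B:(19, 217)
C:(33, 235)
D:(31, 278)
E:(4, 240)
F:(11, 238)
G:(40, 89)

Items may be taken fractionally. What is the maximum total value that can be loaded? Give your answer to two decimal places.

Greedy by value/weight ratio, highest first.
Ratios (sorted): E 60.00, F 21.64, B 11.42, D 8.97, A 7.76, C 7.12, G 2.23
take E (4 @ 240); take F (11 @ 238); take B (19 @ 217); take D (31 @ 278); take 12/25 of A → 93.12. Capacity used 77/77.
Total value = 1066.12

1066.12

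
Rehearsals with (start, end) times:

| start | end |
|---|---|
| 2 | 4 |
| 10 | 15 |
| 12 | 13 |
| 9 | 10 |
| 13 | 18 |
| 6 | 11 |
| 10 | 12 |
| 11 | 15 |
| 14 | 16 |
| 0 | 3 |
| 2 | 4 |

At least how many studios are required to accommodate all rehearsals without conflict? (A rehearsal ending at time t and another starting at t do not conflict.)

4

Events (time:±→running): 0:+→1 2:+→2 2:+→3 3:-→2 4:-→1 4:-→0 6:+→1 9:+→2 10:-→1 10:+→2 10:+→3 11:-→2 11:+→3 12:-→2 12:+→3 13:-→2 13:+→3 14:+→4 … peak 4.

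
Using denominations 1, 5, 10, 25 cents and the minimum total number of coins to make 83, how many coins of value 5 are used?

1

83 − 3×25→8 − 1×5→3 − 3×1→0
Count of 5: 1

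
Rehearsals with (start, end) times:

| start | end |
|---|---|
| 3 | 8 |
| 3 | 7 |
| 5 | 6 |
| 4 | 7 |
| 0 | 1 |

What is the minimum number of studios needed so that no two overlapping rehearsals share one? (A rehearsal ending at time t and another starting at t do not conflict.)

Events (time:±→running): 0:+→1 1:-→0 3:+→1 3:+→2 4:+→3 5:+→4 … peak 4.

4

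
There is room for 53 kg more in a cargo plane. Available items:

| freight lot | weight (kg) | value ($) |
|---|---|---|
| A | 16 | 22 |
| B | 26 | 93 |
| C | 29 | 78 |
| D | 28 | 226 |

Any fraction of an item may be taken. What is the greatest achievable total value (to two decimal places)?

315.42

Sort by value per unit weight and fill in that order.
Ratios (sorted): D 8.07, B 3.58, C 2.69, A 1.38
take D (28 @ 226); take 25/26 of B → 89.42. Capacity used 53/53.
Total value = 315.42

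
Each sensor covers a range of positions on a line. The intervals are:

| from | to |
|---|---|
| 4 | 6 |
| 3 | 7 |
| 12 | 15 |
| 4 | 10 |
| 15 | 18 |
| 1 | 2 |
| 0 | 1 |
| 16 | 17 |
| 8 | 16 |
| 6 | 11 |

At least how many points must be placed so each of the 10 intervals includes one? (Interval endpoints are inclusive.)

Sort by right endpoint; whenever an interval is uncovered, place a point at its right end.
Sorted: [0,1] [1,2] [4,6] [3,7] [4,10] [6,11] [12,15] [8,16] [16,17] [15,18]
{[0,1],[1,2]} hit by 1; {[4,6],[3,7],[4,10],[6,11]} hit by 6; {[12,15],[8,16]} hit by 15; {[16,17],[15,18]} hit by 17.
Points: 1, 6, 15, 17 (4 total).

4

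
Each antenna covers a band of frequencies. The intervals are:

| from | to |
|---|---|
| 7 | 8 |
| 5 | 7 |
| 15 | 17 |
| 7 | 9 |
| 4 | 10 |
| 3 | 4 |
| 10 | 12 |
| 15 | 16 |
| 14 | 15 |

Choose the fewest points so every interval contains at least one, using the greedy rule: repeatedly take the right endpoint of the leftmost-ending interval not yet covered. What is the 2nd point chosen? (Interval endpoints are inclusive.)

7

By right end: [3,4]  [5,7]  [7,8]  [7,9]  [4,10]  [10,12]  [14,15]  [15,16]  [15,17]
[3,4] uncovered → point at 4; [5,7] uncovered → point at 7; [10,12] uncovered → point at 12; [14,15] uncovered → point at 15.
Points: 4, 7, 12, 15 (4 total).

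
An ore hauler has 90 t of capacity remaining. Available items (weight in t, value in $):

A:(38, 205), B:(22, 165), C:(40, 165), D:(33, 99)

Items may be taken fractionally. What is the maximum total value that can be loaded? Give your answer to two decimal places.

493.75

Greedy by value/weight ratio, highest first.
Ratios (sorted): B 7.50, A 5.39, C 4.12, D 3.00
take B (22 @ 165); take A (38 @ 205); take 30/40 of C → 123.75. Capacity used 90/90.
Total value = 493.75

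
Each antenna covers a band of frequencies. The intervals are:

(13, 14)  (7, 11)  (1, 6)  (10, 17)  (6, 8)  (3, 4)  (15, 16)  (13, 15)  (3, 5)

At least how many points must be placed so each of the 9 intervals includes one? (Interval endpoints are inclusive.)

4

Process intervals by earliest right end; each time one isn't hit yet, stab at its right endpoint.
Sorted: [3,4] [3,5] [1,6] [6,8] [7,11] [13,14] [13,15] [15,16] [10,17]
{[3,4],[3,5],[1,6]} hit by 4; {[6,8],[7,11]} hit by 8; {[13,14],[13,15]} hit by 14; {[15,16],[10,17]} hit by 16.
Points: 4, 8, 14, 16 (4 total).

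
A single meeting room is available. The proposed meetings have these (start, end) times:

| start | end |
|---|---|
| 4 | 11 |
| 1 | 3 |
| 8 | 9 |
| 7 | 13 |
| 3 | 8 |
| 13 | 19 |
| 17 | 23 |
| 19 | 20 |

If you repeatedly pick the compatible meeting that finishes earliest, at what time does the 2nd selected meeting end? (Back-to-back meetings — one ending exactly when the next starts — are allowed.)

Greedy by earliest finish: after sorting by end time, pick each interval compatible with the last pick.
By end time: (1,3), (3,8), (8,9), (4,11), (7,13), (13,19), (19,20), (17,23).
Pick (1,3); next start ≥ 3 → (3,8); next start ≥ 8 → (8,9); next start ≥ 9 → (13,19); next start ≥ 19 → (19,20).
Selected: (1,3) (3,8) (8,9) (13,19) (19,20)

8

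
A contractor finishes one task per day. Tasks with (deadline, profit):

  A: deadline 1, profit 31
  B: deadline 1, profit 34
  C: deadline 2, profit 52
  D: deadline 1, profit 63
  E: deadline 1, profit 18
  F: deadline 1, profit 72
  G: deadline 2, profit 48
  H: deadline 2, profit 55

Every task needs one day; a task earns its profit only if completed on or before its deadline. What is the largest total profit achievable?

Sort by profit descending; place each in the latest free slot ≤ its deadline.
Profit order: F=72 D=63 H=55 C=52 G=48 B=34 A=31 E=18
Assign: F→slot 1, D skipped, H→slot 2, C skipped, G skipped, B skipped, A skipped, E skipped.
Slots: [1:F] [2:H]
Profit = 72 + 55 = 127

127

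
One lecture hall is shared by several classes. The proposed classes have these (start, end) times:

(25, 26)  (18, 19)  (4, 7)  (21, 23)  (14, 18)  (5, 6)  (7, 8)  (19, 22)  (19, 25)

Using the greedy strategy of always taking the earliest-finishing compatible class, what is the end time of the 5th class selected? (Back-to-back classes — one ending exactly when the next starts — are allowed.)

22

Greedy by earliest finish: after sorting by end time, pick each interval compatible with the last pick.
By end time: (5,6), (4,7), (7,8), (14,18), (18,19), (19,22), (21,23), (19,25), (25,26).
Pick (5,6); next start ≥ 6 → (7,8); next start ≥ 8 → (14,18); next start ≥ 18 → (18,19); next start ≥ 19 → (19,22); next start ≥ 22 → (25,26).
Selected: (5,6) (7,8) (14,18) (18,19) (19,22) (25,26)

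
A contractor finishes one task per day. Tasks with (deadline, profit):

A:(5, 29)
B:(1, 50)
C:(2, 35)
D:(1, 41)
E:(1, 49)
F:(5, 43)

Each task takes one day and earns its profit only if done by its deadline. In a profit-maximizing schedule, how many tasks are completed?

4

Take jobs in profit order; each goes to the latest open slot no later than its deadline.
By profit: B(d1,50), E(d1,49), F(d5,43), D(d1,41), C(d2,35), A(d5,29)
B→slot 1; E skipped; F→slot 5; D skipped; C→slot 2; A→slot 4.
4 of 6 scheduled.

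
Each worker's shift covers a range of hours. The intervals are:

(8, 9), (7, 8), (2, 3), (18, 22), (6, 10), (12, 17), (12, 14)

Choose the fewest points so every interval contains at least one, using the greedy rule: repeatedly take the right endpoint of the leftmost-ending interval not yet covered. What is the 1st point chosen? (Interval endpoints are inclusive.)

Sorted: [2,3] [7,8] [8,9] [6,10] [12,14] [12,17] [18,22]
{[2,3]} hit by 3; {[7,8],[8,9],[6,10]} hit by 8; {[12,14],[12,17]} hit by 14; {[18,22]} hit by 22.
Points: 3, 8, 14, 22 (4 total).

3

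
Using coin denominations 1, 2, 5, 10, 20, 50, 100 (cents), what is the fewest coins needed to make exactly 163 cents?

163 = 1×100 + 1×50 + 1×10 + 1×2 + 1×1
Total coins = 1 + 1 + 1 + 1 + 1 = 5

5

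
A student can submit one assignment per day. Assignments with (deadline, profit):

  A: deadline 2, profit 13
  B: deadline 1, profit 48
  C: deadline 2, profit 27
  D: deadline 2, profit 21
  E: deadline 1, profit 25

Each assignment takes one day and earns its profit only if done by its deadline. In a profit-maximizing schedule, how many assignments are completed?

2

Sort by profit descending; place each in the latest free slot ≤ its deadline.
Profit order: B=48 C=27 E=25 D=21 A=13
Assign: B→slot 1, C→slot 2, E skipped, D skipped, A skipped.
Slots: [1:B] [2:C]
2 of 5 scheduled.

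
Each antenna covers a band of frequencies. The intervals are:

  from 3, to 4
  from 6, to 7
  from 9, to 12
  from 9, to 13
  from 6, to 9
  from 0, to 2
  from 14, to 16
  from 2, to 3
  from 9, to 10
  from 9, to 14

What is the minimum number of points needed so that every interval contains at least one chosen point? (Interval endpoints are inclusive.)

Sort by right endpoint; whenever an interval is uncovered, place a point at its right end.
By right end: [0,2]  [2,3]  [3,4]  [6,7]  [6,9]  [9,10]  [9,12]  [9,13]  [9,14]  [14,16]
[0,2] uncovered → point at 2; [3,4] uncovered → point at 4; [6,7] uncovered → point at 7; [9,10] uncovered → point at 10; [14,16] uncovered → point at 16.
Points: 2, 4, 7, 10, 16 (5 total).

5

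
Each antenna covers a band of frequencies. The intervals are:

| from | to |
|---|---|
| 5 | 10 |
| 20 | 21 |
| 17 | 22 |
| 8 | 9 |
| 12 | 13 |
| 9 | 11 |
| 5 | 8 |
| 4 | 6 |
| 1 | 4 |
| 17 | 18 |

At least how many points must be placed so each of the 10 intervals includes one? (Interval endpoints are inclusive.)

Sorted: [1,4] [4,6] [5,8] [8,9] [5,10] [9,11] [12,13] [17,18] [20,21] [17,22]
{[1,4],[4,6]} hit by 4; {[5,8],[8,9],[5,10]} hit by 8; {[9,11]} hit by 11; {[12,13]} hit by 13; {[17,18]} hit by 18; {[20,21],[17,22]} hit by 21.
Points: 4, 8, 11, 13, 18, 21 (6 total).

6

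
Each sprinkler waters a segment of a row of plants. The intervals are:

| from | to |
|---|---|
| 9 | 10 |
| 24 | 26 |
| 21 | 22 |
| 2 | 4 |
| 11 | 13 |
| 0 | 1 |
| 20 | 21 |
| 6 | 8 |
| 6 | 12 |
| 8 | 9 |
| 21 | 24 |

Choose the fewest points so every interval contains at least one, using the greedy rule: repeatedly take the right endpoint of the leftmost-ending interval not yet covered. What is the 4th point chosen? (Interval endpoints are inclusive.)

10

Sort by right endpoint; whenever an interval is uncovered, place a point at its right end.
By right end: [0,1]  [2,4]  [6,8]  [8,9]  [9,10]  [6,12]  [11,13]  [20,21]  [21,22]  [21,24]  [24,26]
[0,1] uncovered → point at 1; [2,4] uncovered → point at 4; [6,8] uncovered → point at 8; [9,10] uncovered → point at 10; [11,13] uncovered → point at 13; [20,21] uncovered → point at 21; [24,26] uncovered → point at 26.
Points: 1, 4, 8, 10, 13, 21, 26 (7 total).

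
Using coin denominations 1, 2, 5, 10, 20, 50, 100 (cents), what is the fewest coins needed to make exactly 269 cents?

Use the largest denomination that fits, subtract, and repeat.
269 = 2×100 + 1×50 + 1×10 + 1×5 + 2×2
Total coins = 2 + 1 + 1 + 1 + 2 = 7

7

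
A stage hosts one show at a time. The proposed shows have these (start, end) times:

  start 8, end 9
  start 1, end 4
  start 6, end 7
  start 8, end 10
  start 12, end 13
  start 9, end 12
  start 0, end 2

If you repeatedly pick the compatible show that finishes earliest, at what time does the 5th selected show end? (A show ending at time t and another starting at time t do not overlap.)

Order by finish time; keep every interval that doesn't clash with the previous kept one.
By end time: (0,2), (1,4), (6,7), (8,9), (8,10), (9,12), (12,13).
Pick (0,2); next start ≥ 2 → (6,7); next start ≥ 7 → (8,9); next start ≥ 9 → (9,12); next start ≥ 12 → (12,13).
Selected: (0,2) (6,7) (8,9) (9,12) (12,13)

13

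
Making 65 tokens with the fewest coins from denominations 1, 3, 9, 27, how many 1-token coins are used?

2

Use the largest denomination that fits, subtract, and repeat.
65 − 2×27→11 − 1×9→2 − 2×1→0
Count of 1: 2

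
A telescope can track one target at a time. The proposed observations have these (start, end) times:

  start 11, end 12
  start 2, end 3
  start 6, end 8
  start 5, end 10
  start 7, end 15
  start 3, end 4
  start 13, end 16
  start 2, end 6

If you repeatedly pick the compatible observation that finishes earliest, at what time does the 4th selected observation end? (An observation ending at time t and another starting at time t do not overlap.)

12

Order by finish time; keep every interval that doesn't clash with the previous kept one.
By end time: (2,3), (3,4), (2,6), (6,8), (5,10), (11,12), (7,15), (13,16).
Pick (2,3); next start ≥ 3 → (3,4); next start ≥ 4 → (6,8); next start ≥ 8 → (11,12); next start ≥ 12 → (13,16).
Selected: (2,3) (3,4) (6,8) (11,12) (13,16)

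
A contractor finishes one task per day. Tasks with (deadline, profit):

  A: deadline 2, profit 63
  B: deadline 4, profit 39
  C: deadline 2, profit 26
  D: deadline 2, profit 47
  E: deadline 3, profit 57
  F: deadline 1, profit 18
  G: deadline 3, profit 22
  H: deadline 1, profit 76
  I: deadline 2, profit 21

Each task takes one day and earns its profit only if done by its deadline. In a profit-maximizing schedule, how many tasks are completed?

Sort by profit descending; place each in the latest free slot ≤ its deadline.
By profit: H(d1,76), A(d2,63), E(d3,57), D(d2,47), B(d4,39), C(d2,26), G(d3,22), I(d2,21), F(d1,18)
H→slot 1; A→slot 2; E→slot 3; D skipped; B→slot 4; C skipped; G skipped; I skipped; F skipped.
4 of 9 scheduled.

4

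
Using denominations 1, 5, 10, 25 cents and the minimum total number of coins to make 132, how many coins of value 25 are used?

132 = 5×25 + 1×5 + 2×1
Count of 25: 5

5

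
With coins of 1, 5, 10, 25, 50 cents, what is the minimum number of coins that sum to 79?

Use the largest denomination that fits, subtract, and repeat.
79 = 1×50 + 1×25 + 4×1
Total coins = 1 + 1 + 4 = 6

6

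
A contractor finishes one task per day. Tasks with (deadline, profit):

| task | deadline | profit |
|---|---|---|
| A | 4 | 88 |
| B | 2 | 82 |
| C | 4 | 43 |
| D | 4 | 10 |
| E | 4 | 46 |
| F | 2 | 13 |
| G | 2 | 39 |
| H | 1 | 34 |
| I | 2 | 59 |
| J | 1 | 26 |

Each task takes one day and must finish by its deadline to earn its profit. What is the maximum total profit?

By profit: A(d4,88), B(d2,82), I(d2,59), E(d4,46), C(d4,43), G(d2,39), H(d1,34), J(d1,26), F(d2,13), D(d4,10)
A→slot 4; B→slot 2; I→slot 1; E→slot 3; C skipped; G skipped; H skipped; J skipped; F skipped; D skipped.
Profit = 59 + 82 + 46 + 88 = 275

275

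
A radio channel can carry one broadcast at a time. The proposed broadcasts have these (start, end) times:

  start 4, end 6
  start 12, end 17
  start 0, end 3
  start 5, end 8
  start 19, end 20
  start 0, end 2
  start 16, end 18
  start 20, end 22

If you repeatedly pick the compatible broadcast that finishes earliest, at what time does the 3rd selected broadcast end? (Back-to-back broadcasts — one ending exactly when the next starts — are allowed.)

Sorted by end: (0,2)  (0,3)  (4,6)  (5,8)  (12,17)  (16,18)  (19,20)  (20,22)
take (0,2); take (4,6); skip (5,8); take (12,17); skip (16,18); take (19,20); take (20,22).
Selected: (0,2) (4,6) (12,17) (19,20) (20,22)

17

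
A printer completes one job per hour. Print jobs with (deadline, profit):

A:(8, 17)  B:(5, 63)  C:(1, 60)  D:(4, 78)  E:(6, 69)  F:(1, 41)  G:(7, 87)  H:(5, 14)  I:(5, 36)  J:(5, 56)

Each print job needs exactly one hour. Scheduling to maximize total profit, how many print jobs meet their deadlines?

8

Take jobs in profit order; each goes to the latest open slot no later than its deadline.
By profit: G(d7,87), D(d4,78), E(d6,69), B(d5,63), C(d1,60), J(d5,56), F(d1,41), I(d5,36), A(d8,17), H(d5,14)
G→slot 7; D→slot 4; E→slot 6; B→slot 5; C→slot 1; J→slot 3; F skipped; I→slot 2; A→slot 8; H skipped.
8 of 10 scheduled.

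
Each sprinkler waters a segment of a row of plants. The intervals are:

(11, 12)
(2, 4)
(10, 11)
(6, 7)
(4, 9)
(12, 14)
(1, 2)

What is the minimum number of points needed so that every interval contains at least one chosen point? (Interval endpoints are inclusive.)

4

By right end: [1,2]  [2,4]  [6,7]  [4,9]  [10,11]  [11,12]  [12,14]
[1,2] uncovered → point at 2; [6,7] uncovered → point at 7; [10,11] uncovered → point at 11; [12,14] uncovered → point at 14.
Points: 2, 7, 11, 14 (4 total).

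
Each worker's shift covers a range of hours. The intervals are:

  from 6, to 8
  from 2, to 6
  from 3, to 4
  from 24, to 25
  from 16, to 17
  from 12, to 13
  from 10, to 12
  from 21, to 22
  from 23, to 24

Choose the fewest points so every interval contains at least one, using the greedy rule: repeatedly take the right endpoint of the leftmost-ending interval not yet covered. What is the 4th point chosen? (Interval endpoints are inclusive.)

Process intervals by earliest right end; each time one isn't hit yet, stab at its right endpoint.
By right end: [3,4]  [2,6]  [6,8]  [10,12]  [12,13]  [16,17]  [21,22]  [23,24]  [24,25]
[3,4] uncovered → point at 4; [6,8] uncovered → point at 8; [10,12] uncovered → point at 12; [16,17] uncovered → point at 17; [21,22] uncovered → point at 22; [23,24] uncovered → point at 24.
Points: 4, 8, 12, 17, 22, 24 (6 total).

17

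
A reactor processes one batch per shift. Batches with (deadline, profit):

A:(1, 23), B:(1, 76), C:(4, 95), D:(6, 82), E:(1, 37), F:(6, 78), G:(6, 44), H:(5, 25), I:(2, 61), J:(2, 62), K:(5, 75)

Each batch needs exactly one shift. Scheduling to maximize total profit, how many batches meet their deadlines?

6

By profit: C(d4,95), D(d6,82), F(d6,78), B(d1,76), K(d5,75), J(d2,62), I(d2,61), G(d6,44), E(d1,37), H(d5,25), A(d1,23)
C→slot 4; D→slot 6; F→slot 5; B→slot 1; K→slot 3; J→slot 2; I skipped; G skipped; E skipped; H skipped; A skipped.
6 of 11 scheduled.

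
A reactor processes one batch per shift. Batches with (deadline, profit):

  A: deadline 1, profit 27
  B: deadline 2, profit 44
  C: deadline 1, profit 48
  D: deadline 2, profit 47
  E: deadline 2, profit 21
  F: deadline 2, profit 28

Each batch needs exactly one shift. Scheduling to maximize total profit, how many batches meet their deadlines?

2

Profit order: C=48 D=47 B=44 F=28 A=27 E=21
Assign: C→slot 1, D→slot 2, B skipped, F skipped, A skipped, E skipped.
Slots: [1:C] [2:D]
2 of 6 scheduled.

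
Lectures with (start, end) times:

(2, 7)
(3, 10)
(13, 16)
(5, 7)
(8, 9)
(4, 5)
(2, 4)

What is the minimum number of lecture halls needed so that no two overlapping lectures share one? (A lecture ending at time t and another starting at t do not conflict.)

starts: [2, 2, 3, 4, 5, 8, 13]
ends:   [4, 5, 7, 7, 9, 10, 16]
s2→1 s2→2 s3→3  — peak 3.

3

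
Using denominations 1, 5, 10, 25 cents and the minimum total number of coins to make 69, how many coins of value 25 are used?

2

Use the largest denomination that fits, subtract, and repeat.
69 = 2×25 + 1×10 + 1×5 + 4×1
Count of 25: 2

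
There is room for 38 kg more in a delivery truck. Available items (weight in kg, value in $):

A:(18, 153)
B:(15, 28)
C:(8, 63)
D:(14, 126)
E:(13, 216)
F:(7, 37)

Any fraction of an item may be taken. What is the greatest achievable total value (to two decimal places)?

435.50

Ratios (sorted): E 16.62, D 9.00, A 8.50, C 7.88, F 5.29, B 1.87
take E (13 @ 216); take D (14 @ 126); take 11/18 of A → 93.50. Capacity used 38/38.
Total value = 435.50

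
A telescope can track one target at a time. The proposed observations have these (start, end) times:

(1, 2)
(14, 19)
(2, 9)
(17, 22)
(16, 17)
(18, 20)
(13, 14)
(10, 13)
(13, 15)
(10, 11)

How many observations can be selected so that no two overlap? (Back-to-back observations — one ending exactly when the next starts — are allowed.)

6

Sorted by end: (1,2)  (2,9)  (10,11)  (10,13)  (13,14)  (13,15)  (16,17)  (14,19)  (18,20)  (17,22)
take (1,2); take (2,9); take (10,11); take (13,14); take (16,17); take (18,20); skip (17,22).
Selected 6 observations.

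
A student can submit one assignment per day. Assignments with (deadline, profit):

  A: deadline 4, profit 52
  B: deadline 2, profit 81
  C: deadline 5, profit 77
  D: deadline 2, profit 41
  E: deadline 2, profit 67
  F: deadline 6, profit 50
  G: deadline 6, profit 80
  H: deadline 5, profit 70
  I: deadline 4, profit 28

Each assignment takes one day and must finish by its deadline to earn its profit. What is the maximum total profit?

427

Sort by profit descending; place each in the latest free slot ≤ its deadline.
By profit: B(d2,81), G(d6,80), C(d5,77), H(d5,70), E(d2,67), A(d4,52), F(d6,50), D(d2,41), I(d4,28)
B→slot 2; G→slot 6; C→slot 5; H→slot 4; E→slot 1; A→slot 3; F skipped; D skipped; I skipped.
Profit = 67 + 81 + 52 + 70 + 77 + 80 = 427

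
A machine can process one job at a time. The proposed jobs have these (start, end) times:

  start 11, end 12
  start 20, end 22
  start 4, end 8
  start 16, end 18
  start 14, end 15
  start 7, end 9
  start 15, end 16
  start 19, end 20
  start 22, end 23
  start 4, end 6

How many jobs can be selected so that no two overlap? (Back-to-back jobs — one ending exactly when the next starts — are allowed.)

Order by finish time; keep every interval that doesn't clash with the previous kept one.
By end time: (4,6), (4,8), (7,9), (11,12), (14,15), (15,16), (16,18), (19,20), (20,22), (22,23).
Pick (4,6); next start ≥ 6 → (7,9); next start ≥ 9 → (11,12); next start ≥ 12 → (14,15); next start ≥ 15 → (15,16); next start ≥ 16 → (16,18); next start ≥ 18 → (19,20); next start ≥ 20 → (20,22); next start ≥ 22 → (22,23).
Selected 9 jobs.

9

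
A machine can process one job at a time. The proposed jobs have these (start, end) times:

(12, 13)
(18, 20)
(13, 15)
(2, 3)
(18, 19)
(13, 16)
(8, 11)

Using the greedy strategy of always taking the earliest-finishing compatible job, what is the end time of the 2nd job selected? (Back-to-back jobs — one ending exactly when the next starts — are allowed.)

Sorted by end: (2,3)  (8,11)  (12,13)  (13,15)  (13,16)  (18,19)  (18,20)
take (2,3); take (8,11); take (12,13); take (13,15); take (18,19).
Selected: (2,3) (8,11) (12,13) (13,15) (18,19)

11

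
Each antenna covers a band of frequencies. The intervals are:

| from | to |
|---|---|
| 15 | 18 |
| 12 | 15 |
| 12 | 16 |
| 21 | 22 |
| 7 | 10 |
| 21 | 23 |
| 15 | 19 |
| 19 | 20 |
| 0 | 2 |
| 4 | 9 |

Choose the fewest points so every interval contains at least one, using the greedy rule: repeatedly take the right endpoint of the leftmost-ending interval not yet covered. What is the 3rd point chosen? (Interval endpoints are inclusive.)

15

Sorted: [0,2] [4,9] [7,10] [12,15] [12,16] [15,18] [15,19] [19,20] [21,22] [21,23]
{[0,2]} hit by 2; {[4,9],[7,10]} hit by 9; {[12,15],[12,16],[15,18],[15,19]} hit by 15; {[19,20]} hit by 20; {[21,22],[21,23]} hit by 22.
Points: 2, 9, 15, 20, 22 (5 total).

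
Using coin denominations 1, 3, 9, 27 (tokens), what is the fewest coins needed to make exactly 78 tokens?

6

78 = 2×27 + 2×9 + 2×3
Total coins = 2 + 2 + 2 = 6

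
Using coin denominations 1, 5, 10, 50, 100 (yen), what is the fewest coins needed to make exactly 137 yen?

7

Greedy: take as many of the largest coin as possible, then repeat with the remainder.
137 = 1×100 + 3×10 + 1×5 + 2×1
Total coins = 1 + 3 + 1 + 2 = 7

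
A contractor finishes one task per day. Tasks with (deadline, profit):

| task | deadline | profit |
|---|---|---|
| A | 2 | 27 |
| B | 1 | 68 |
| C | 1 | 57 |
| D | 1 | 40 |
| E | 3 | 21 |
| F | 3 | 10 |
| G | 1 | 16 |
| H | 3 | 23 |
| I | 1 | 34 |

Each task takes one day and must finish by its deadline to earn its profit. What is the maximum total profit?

Sort by profit descending; place each in the latest free slot ≤ its deadline.
By profit: B(d1,68), C(d1,57), D(d1,40), I(d1,34), A(d2,27), H(d3,23), E(d3,21), G(d1,16), F(d3,10)
B→slot 1; C skipped; D skipped; I skipped; A→slot 2; H→slot 3; E skipped; G skipped; F skipped.
Profit = 68 + 27 + 23 = 118

118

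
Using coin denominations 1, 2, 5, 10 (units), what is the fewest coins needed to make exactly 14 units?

3

Greedy: take as many of the largest coin as possible, then repeat with the remainder.
14 = 1×10 + 2×2
Total coins = 1 + 2 = 3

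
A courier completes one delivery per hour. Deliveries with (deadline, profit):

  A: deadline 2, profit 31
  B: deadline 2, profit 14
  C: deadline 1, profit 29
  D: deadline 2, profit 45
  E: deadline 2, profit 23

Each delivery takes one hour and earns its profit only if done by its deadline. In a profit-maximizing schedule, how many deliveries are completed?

2

Sort by profit descending; place each in the latest free slot ≤ its deadline.
By profit: D(d2,45), A(d2,31), C(d1,29), E(d2,23), B(d2,14)
D→slot 2; A→slot 1; C skipped; E skipped; B skipped.
2 of 5 scheduled.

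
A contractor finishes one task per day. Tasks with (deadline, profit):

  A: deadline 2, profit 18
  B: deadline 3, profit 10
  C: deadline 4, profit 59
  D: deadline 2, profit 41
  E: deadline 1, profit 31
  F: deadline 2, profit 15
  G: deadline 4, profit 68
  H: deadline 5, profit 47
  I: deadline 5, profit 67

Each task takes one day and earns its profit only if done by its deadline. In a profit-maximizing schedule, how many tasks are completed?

5

Sort by profit descending; place each in the latest free slot ≤ its deadline.
Profit order: G=68 I=67 C=59 H=47 D=41 E=31 A=18 F=15 B=10
Assign: G→slot 4, I→slot 5, C→slot 3, H→slot 2, D→slot 1, E skipped, A skipped, F skipped, B skipped.
Slots: [1:D] [2:H] [3:C] [4:G] [5:I]
5 of 9 scheduled.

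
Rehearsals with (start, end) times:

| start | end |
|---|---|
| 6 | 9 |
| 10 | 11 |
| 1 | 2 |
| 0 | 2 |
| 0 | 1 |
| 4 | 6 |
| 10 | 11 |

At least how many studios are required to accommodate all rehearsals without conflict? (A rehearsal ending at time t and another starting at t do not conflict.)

Count concurrent intervals with a sweep; the peak is the room count.
starts: [0, 0, 1, 4, 6, 10, 10]
ends:   [1, 2, 2, 6, 9, 11, 11]
s0→1 s0→2  — peak 2.

2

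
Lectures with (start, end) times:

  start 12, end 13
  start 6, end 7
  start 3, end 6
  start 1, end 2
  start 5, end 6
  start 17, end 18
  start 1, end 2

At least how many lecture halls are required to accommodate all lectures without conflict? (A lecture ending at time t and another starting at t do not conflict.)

Count concurrent intervals with a sweep; the peak is the room count.
starts: [1, 1, 3, 5, 6, 12, 17]
ends:   [2, 2, 6, 6, 7, 13, 18]
s1→1 s1→2  — peak 2.

2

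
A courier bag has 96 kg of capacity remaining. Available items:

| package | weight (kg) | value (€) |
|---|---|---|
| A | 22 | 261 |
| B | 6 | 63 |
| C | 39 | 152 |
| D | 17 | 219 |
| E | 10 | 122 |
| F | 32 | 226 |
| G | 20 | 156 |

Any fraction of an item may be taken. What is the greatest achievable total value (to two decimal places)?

969.31

Sort by value per unit weight and fill in that order.
Order: D (219/17=12.88) > E (122/10=12.20) > A (261/22=11.86) > B (63/6=10.50) > G (156/20=7.80) > F (226/32=7.06) > C (152/39=3.90)
Fill: take D (17 @ 219) → take E (10 @ 122) → take A (22 @ 261) → take B (6 @ 63) → take G (20 @ 156) → take 21/32 of F → 148.31; 96/96 used.
Total value = 969.31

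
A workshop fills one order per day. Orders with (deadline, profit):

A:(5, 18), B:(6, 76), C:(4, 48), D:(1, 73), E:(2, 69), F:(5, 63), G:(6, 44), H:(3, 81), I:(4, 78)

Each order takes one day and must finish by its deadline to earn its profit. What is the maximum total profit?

440

By profit: H(d3,81), I(d4,78), B(d6,76), D(d1,73), E(d2,69), F(d5,63), C(d4,48), G(d6,44), A(d5,18)
H→slot 3; I→slot 4; B→slot 6; D→slot 1; E→slot 2; F→slot 5; C skipped; G skipped; A skipped.
Profit = 73 + 69 + 81 + 78 + 63 + 76 = 440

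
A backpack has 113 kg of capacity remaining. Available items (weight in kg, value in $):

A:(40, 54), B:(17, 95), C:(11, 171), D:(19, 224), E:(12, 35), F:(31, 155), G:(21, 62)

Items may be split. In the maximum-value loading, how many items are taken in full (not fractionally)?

6

Sort by value per unit weight and fill in that order.
Order: C (171/11=15.55) > D (224/19=11.79) > B (95/17=5.59) > F (155/31=5.00) > G (62/21=2.95) > E (35/12=2.92) > A (54/40=1.35)
Fill: take C (11 @ 171) → take D (19 @ 224) → take B (17 @ 95) → take F (31 @ 155) → take G (21 @ 62) → take E (12 @ 35) → take 2/40 of A → 2.70; 113/113 used.
6 item(s) taken whole; one partial (take 2/40 of A).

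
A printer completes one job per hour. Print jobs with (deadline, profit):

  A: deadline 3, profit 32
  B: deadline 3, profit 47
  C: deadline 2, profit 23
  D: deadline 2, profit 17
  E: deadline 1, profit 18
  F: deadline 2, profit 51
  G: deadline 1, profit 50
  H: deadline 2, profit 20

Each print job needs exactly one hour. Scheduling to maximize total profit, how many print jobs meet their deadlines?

Take jobs in profit order; each goes to the latest open slot no later than its deadline.
By profit: F(d2,51), G(d1,50), B(d3,47), A(d3,32), C(d2,23), H(d2,20), E(d1,18), D(d2,17)
F→slot 2; G→slot 1; B→slot 3; A skipped; C skipped; H skipped; E skipped; D skipped.
3 of 8 scheduled.

3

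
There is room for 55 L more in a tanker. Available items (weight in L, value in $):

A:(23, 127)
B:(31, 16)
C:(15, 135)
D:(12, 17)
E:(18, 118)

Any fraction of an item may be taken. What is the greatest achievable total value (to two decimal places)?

374.48

Sort by value per unit weight and fill in that order.
Order: C (135/15=9.00) > E (118/18=6.56) > A (127/23=5.52) > D (17/12=1.42) > B (16/31=0.52)
Fill: take C (15 @ 135) → take E (18 @ 118) → take 22/23 of A → 121.48; 55/55 used.
Total value = 374.48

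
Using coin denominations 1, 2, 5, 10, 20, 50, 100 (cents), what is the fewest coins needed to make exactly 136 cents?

5

Greedy: take as many of the largest coin as possible, then repeat with the remainder.
136 = 1×100 + 1×20 + 1×10 + 1×5 + 1×1
Total coins = 1 + 1 + 1 + 1 + 1 = 5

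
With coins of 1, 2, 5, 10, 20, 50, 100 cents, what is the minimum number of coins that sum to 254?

254 − 2×100→54 − 1×50→4 − 2×2→0
Total coins = 2 + 1 + 2 = 5

5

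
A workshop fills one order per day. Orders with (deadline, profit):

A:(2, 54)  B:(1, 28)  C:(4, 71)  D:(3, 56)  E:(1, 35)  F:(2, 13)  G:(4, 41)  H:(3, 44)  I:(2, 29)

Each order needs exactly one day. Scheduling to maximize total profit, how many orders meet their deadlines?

Profit order: C=71 D=56 A=54 H=44 G=41 E=35 I=29 B=28 F=13
Assign: C→slot 4, D→slot 3, A→slot 2, H→slot 1, G skipped, E skipped, I skipped, B skipped, F skipped.
Slots: [1:H] [2:A] [3:D] [4:C]
4 of 9 scheduled.

4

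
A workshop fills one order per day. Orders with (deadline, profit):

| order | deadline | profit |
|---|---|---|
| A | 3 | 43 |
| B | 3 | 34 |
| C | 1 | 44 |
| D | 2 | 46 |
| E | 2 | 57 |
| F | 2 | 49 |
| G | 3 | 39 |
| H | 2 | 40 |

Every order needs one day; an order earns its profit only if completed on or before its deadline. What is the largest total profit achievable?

Profit order: E=57 F=49 D=46 C=44 A=43 H=40 G=39 B=34
Assign: E→slot 2, F→slot 1, D skipped, C skipped, A→slot 3, H skipped, G skipped, B skipped.
Slots: [1:F] [2:E] [3:A]
Profit = 49 + 57 + 43 = 149

149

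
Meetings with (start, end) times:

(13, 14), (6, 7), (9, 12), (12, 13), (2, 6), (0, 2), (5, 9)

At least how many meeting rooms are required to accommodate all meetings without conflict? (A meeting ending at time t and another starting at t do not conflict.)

2

Events (time:±→running): 0:+→1 2:-→0 2:+→1 5:+→2 … peak 2.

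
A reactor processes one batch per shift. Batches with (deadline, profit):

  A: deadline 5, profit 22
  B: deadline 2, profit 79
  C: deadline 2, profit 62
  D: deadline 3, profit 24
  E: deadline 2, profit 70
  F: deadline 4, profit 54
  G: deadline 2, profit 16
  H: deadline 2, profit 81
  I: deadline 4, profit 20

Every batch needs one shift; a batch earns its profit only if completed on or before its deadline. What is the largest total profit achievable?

Take jobs in profit order; each goes to the latest open slot no later than its deadline.
By profit: H(d2,81), B(d2,79), E(d2,70), C(d2,62), F(d4,54), D(d3,24), A(d5,22), I(d4,20), G(d2,16)
H→slot 2; B→slot 1; E skipped; C skipped; F→slot 4; D→slot 3; A→slot 5; I skipped; G skipped.
Profit = 79 + 81 + 24 + 54 + 22 = 260

260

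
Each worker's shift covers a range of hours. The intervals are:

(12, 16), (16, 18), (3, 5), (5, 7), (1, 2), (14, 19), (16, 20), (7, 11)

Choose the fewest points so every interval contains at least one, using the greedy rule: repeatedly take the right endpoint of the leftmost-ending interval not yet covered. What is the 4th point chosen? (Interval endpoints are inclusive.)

Process intervals by earliest right end; each time one isn't hit yet, stab at its right endpoint.
Sorted: [1,2] [3,5] [5,7] [7,11] [12,16] [16,18] [14,19] [16,20]
{[1,2]} hit by 2; {[3,5],[5,7]} hit by 5; {[7,11]} hit by 11; {[12,16],[16,18],[14,19],[16,20]} hit by 16.
Points: 2, 5, 11, 16 (4 total).

16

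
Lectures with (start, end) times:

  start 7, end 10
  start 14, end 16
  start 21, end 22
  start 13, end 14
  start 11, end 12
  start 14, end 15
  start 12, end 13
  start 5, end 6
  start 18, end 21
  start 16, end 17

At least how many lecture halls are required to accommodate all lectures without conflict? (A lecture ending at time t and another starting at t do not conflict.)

Count concurrent intervals with a sweep; the peak is the room count.
starts: [5, 7, 11, 12, 13, 14, 14, 16, 18, 21]
ends:   [6, 10, 12, 13, 14, 15, 16, 17, 21, 22]
s5→1 e6→0 s7→1 e10→0 s11→1 e12→0 s12→1 e13→0 s13→1 e14→0 s14→1 s14→2  — peak 2.

2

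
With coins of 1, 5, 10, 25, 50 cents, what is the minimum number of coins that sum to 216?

7

216 = 4×50 + 1×10 + 1×5 + 1×1
Total coins = 4 + 1 + 1 + 1 = 7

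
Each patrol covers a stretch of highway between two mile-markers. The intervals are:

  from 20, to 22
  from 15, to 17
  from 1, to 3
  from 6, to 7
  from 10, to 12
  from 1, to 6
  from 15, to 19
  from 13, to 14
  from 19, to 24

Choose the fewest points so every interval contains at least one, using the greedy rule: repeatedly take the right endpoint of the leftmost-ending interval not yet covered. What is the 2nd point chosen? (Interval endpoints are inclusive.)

Sorted: [1,3] [1,6] [6,7] [10,12] [13,14] [15,17] [15,19] [20,22] [19,24]
{[1,3],[1,6]} hit by 3; {[6,7]} hit by 7; {[10,12]} hit by 12; {[13,14]} hit by 14; {[15,17],[15,19]} hit by 17; {[20,22],[19,24]} hit by 22.
Points: 3, 7, 12, 14, 17, 22 (6 total).

7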